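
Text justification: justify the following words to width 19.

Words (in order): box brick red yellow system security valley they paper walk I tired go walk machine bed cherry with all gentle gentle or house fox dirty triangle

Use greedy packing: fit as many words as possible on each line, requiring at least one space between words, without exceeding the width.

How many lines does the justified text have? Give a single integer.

Line 1: ['box', 'brick', 'red'] (min_width=13, slack=6)
Line 2: ['yellow', 'system'] (min_width=13, slack=6)
Line 3: ['security', 'valley'] (min_width=15, slack=4)
Line 4: ['they', 'paper', 'walk', 'I'] (min_width=17, slack=2)
Line 5: ['tired', 'go', 'walk'] (min_width=13, slack=6)
Line 6: ['machine', 'bed', 'cherry'] (min_width=18, slack=1)
Line 7: ['with', 'all', 'gentle'] (min_width=15, slack=4)
Line 8: ['gentle', 'or', 'house', 'fox'] (min_width=19, slack=0)
Line 9: ['dirty', 'triangle'] (min_width=14, slack=5)
Total lines: 9

Answer: 9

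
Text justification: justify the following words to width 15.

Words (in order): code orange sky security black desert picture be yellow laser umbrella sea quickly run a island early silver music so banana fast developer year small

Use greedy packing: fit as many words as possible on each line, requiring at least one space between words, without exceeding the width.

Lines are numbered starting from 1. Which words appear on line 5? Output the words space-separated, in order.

Line 1: ['code', 'orange', 'sky'] (min_width=15, slack=0)
Line 2: ['security', 'black'] (min_width=14, slack=1)
Line 3: ['desert', 'picture'] (min_width=14, slack=1)
Line 4: ['be', 'yellow', 'laser'] (min_width=15, slack=0)
Line 5: ['umbrella', 'sea'] (min_width=12, slack=3)
Line 6: ['quickly', 'run', 'a'] (min_width=13, slack=2)
Line 7: ['island', 'early'] (min_width=12, slack=3)
Line 8: ['silver', 'music', 'so'] (min_width=15, slack=0)
Line 9: ['banana', 'fast'] (min_width=11, slack=4)
Line 10: ['developer', 'year'] (min_width=14, slack=1)
Line 11: ['small'] (min_width=5, slack=10)

Answer: umbrella sea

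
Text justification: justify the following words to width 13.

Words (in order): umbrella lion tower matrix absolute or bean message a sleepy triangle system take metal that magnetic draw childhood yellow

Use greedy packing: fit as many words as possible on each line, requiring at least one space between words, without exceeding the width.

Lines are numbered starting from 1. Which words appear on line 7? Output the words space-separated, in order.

Answer: system take

Derivation:
Line 1: ['umbrella', 'lion'] (min_width=13, slack=0)
Line 2: ['tower', 'matrix'] (min_width=12, slack=1)
Line 3: ['absolute', 'or'] (min_width=11, slack=2)
Line 4: ['bean', 'message'] (min_width=12, slack=1)
Line 5: ['a', 'sleepy'] (min_width=8, slack=5)
Line 6: ['triangle'] (min_width=8, slack=5)
Line 7: ['system', 'take'] (min_width=11, slack=2)
Line 8: ['metal', 'that'] (min_width=10, slack=3)
Line 9: ['magnetic', 'draw'] (min_width=13, slack=0)
Line 10: ['childhood'] (min_width=9, slack=4)
Line 11: ['yellow'] (min_width=6, slack=7)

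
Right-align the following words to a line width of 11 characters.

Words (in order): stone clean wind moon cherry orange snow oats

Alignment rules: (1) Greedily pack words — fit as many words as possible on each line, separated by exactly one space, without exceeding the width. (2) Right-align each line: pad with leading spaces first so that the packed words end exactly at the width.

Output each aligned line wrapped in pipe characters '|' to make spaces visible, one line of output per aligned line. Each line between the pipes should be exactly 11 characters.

Answer: |stone clean|
|  wind moon|
|     cherry|
|orange snow|
|       oats|

Derivation:
Line 1: ['stone', 'clean'] (min_width=11, slack=0)
Line 2: ['wind', 'moon'] (min_width=9, slack=2)
Line 3: ['cherry'] (min_width=6, slack=5)
Line 4: ['orange', 'snow'] (min_width=11, slack=0)
Line 5: ['oats'] (min_width=4, slack=7)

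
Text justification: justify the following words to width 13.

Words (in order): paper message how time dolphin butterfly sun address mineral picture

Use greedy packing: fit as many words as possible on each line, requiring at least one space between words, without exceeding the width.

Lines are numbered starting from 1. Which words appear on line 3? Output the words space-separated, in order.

Answer: dolphin

Derivation:
Line 1: ['paper', 'message'] (min_width=13, slack=0)
Line 2: ['how', 'time'] (min_width=8, slack=5)
Line 3: ['dolphin'] (min_width=7, slack=6)
Line 4: ['butterfly', 'sun'] (min_width=13, slack=0)
Line 5: ['address'] (min_width=7, slack=6)
Line 6: ['mineral'] (min_width=7, slack=6)
Line 7: ['picture'] (min_width=7, slack=6)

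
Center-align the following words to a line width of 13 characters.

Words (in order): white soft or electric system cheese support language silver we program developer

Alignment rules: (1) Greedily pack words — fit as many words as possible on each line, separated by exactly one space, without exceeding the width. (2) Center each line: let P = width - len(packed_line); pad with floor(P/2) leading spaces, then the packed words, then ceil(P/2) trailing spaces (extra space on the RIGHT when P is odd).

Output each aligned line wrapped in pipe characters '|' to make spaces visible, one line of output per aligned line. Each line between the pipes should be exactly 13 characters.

Line 1: ['white', 'soft', 'or'] (min_width=13, slack=0)
Line 2: ['electric'] (min_width=8, slack=5)
Line 3: ['system', 'cheese'] (min_width=13, slack=0)
Line 4: ['support'] (min_width=7, slack=6)
Line 5: ['language'] (min_width=8, slack=5)
Line 6: ['silver', 'we'] (min_width=9, slack=4)
Line 7: ['program'] (min_width=7, slack=6)
Line 8: ['developer'] (min_width=9, slack=4)

Answer: |white soft or|
|  electric   |
|system cheese|
|   support   |
|  language   |
|  silver we  |
|   program   |
|  developer  |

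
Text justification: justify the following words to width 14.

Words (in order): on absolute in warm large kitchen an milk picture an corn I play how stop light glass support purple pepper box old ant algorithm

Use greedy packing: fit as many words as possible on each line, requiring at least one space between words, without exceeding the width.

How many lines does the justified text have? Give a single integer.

Line 1: ['on', 'absolute', 'in'] (min_width=14, slack=0)
Line 2: ['warm', 'large'] (min_width=10, slack=4)
Line 3: ['kitchen', 'an'] (min_width=10, slack=4)
Line 4: ['milk', 'picture'] (min_width=12, slack=2)
Line 5: ['an', 'corn', 'I', 'play'] (min_width=14, slack=0)
Line 6: ['how', 'stop', 'light'] (min_width=14, slack=0)
Line 7: ['glass', 'support'] (min_width=13, slack=1)
Line 8: ['purple', 'pepper'] (min_width=13, slack=1)
Line 9: ['box', 'old', 'ant'] (min_width=11, slack=3)
Line 10: ['algorithm'] (min_width=9, slack=5)
Total lines: 10

Answer: 10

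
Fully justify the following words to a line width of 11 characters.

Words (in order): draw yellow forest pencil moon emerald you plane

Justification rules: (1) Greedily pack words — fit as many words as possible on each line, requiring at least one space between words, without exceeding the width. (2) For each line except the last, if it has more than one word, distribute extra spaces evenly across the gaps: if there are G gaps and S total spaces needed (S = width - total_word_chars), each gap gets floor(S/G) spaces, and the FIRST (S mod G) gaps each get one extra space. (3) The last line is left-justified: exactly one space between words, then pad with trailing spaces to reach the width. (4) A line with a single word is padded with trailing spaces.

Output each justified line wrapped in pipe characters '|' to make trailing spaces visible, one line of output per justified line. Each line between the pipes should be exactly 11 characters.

Answer: |draw yellow|
|forest     |
|pencil moon|
|emerald you|
|plane      |

Derivation:
Line 1: ['draw', 'yellow'] (min_width=11, slack=0)
Line 2: ['forest'] (min_width=6, slack=5)
Line 3: ['pencil', 'moon'] (min_width=11, slack=0)
Line 4: ['emerald', 'you'] (min_width=11, slack=0)
Line 5: ['plane'] (min_width=5, slack=6)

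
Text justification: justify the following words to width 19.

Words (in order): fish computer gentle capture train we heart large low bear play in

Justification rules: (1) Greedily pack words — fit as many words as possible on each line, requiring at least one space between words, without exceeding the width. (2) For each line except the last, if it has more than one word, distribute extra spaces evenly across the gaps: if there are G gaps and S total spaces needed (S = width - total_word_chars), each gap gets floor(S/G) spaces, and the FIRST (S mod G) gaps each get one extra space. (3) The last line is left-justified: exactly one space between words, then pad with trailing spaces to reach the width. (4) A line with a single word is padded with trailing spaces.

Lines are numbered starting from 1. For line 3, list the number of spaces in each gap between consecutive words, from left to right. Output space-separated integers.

Line 1: ['fish', 'computer'] (min_width=13, slack=6)
Line 2: ['gentle', 'capture'] (min_width=14, slack=5)
Line 3: ['train', 'we', 'heart'] (min_width=14, slack=5)
Line 4: ['large', 'low', 'bear', 'play'] (min_width=19, slack=0)
Line 5: ['in'] (min_width=2, slack=17)

Answer: 4 3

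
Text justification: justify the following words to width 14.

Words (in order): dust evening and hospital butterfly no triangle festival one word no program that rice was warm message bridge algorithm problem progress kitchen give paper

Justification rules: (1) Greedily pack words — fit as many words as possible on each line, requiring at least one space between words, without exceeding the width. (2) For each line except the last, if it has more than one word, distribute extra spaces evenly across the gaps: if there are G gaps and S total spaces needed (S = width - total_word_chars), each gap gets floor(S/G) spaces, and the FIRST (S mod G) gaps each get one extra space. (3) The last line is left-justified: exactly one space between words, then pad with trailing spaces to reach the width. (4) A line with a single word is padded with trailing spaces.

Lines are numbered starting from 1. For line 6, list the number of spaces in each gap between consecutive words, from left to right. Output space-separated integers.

Answer: 8

Derivation:
Line 1: ['dust', 'evening'] (min_width=12, slack=2)
Line 2: ['and', 'hospital'] (min_width=12, slack=2)
Line 3: ['butterfly', 'no'] (min_width=12, slack=2)
Line 4: ['triangle'] (min_width=8, slack=6)
Line 5: ['festival', 'one'] (min_width=12, slack=2)
Line 6: ['word', 'no'] (min_width=7, slack=7)
Line 7: ['program', 'that'] (min_width=12, slack=2)
Line 8: ['rice', 'was', 'warm'] (min_width=13, slack=1)
Line 9: ['message', 'bridge'] (min_width=14, slack=0)
Line 10: ['algorithm'] (min_width=9, slack=5)
Line 11: ['problem'] (min_width=7, slack=7)
Line 12: ['progress'] (min_width=8, slack=6)
Line 13: ['kitchen', 'give'] (min_width=12, slack=2)
Line 14: ['paper'] (min_width=5, slack=9)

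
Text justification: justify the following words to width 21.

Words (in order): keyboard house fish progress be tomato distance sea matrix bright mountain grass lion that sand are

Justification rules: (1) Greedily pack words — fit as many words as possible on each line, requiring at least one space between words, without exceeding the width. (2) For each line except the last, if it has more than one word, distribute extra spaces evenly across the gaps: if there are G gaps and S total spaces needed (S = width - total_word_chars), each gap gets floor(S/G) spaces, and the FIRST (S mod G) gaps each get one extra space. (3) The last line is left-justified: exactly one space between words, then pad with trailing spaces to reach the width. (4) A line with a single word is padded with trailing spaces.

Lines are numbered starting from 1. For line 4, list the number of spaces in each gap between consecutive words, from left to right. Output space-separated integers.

Answer: 1 1

Derivation:
Line 1: ['keyboard', 'house', 'fish'] (min_width=19, slack=2)
Line 2: ['progress', 'be', 'tomato'] (min_width=18, slack=3)
Line 3: ['distance', 'sea', 'matrix'] (min_width=19, slack=2)
Line 4: ['bright', 'mountain', 'grass'] (min_width=21, slack=0)
Line 5: ['lion', 'that', 'sand', 'are'] (min_width=18, slack=3)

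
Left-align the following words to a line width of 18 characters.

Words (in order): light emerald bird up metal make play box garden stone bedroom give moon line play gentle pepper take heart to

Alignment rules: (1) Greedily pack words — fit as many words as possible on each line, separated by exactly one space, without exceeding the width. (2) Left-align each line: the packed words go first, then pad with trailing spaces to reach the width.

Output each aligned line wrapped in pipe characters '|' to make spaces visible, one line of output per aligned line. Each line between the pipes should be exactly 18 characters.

Line 1: ['light', 'emerald', 'bird'] (min_width=18, slack=0)
Line 2: ['up', 'metal', 'make', 'play'] (min_width=18, slack=0)
Line 3: ['box', 'garden', 'stone'] (min_width=16, slack=2)
Line 4: ['bedroom', 'give', 'moon'] (min_width=17, slack=1)
Line 5: ['line', 'play', 'gentle'] (min_width=16, slack=2)
Line 6: ['pepper', 'take', 'heart'] (min_width=17, slack=1)
Line 7: ['to'] (min_width=2, slack=16)

Answer: |light emerald bird|
|up metal make play|
|box garden stone  |
|bedroom give moon |
|line play gentle  |
|pepper take heart |
|to                |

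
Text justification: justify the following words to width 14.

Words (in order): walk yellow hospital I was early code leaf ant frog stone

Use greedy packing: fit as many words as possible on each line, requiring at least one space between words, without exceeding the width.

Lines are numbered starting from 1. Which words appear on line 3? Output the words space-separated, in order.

Line 1: ['walk', 'yellow'] (min_width=11, slack=3)
Line 2: ['hospital', 'I', 'was'] (min_width=14, slack=0)
Line 3: ['early', 'code'] (min_width=10, slack=4)
Line 4: ['leaf', 'ant', 'frog'] (min_width=13, slack=1)
Line 5: ['stone'] (min_width=5, slack=9)

Answer: early code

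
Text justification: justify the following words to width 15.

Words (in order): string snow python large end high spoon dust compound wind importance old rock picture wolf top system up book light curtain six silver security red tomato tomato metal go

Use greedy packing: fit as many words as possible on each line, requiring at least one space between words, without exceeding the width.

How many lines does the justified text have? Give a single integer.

Line 1: ['string', 'snow'] (min_width=11, slack=4)
Line 2: ['python', 'large'] (min_width=12, slack=3)
Line 3: ['end', 'high', 'spoon'] (min_width=14, slack=1)
Line 4: ['dust', 'compound'] (min_width=13, slack=2)
Line 5: ['wind', 'importance'] (min_width=15, slack=0)
Line 6: ['old', 'rock'] (min_width=8, slack=7)
Line 7: ['picture', 'wolf'] (min_width=12, slack=3)
Line 8: ['top', 'system', 'up'] (min_width=13, slack=2)
Line 9: ['book', 'light'] (min_width=10, slack=5)
Line 10: ['curtain', 'six'] (min_width=11, slack=4)
Line 11: ['silver', 'security'] (min_width=15, slack=0)
Line 12: ['red', 'tomato'] (min_width=10, slack=5)
Line 13: ['tomato', 'metal', 'go'] (min_width=15, slack=0)
Total lines: 13

Answer: 13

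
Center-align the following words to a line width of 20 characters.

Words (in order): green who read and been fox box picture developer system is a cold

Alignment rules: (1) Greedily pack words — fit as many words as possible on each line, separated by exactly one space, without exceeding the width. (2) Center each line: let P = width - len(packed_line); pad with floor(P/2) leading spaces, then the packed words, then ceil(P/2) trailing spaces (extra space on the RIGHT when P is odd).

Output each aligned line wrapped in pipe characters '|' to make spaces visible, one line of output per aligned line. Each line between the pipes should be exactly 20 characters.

Line 1: ['green', 'who', 'read', 'and'] (min_width=18, slack=2)
Line 2: ['been', 'fox', 'box', 'picture'] (min_width=20, slack=0)
Line 3: ['developer', 'system', 'is'] (min_width=19, slack=1)
Line 4: ['a', 'cold'] (min_width=6, slack=14)

Answer: | green who read and |
|been fox box picture|
|developer system is |
|       a cold       |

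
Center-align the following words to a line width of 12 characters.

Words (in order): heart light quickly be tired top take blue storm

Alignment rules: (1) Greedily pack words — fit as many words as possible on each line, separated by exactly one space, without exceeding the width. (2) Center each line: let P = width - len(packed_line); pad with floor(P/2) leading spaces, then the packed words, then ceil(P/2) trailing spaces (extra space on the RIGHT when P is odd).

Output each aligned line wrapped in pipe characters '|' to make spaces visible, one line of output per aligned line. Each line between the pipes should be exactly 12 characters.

Answer: |heart light |
| quickly be |
| tired top  |
| take blue  |
|   storm    |

Derivation:
Line 1: ['heart', 'light'] (min_width=11, slack=1)
Line 2: ['quickly', 'be'] (min_width=10, slack=2)
Line 3: ['tired', 'top'] (min_width=9, slack=3)
Line 4: ['take', 'blue'] (min_width=9, slack=3)
Line 5: ['storm'] (min_width=5, slack=7)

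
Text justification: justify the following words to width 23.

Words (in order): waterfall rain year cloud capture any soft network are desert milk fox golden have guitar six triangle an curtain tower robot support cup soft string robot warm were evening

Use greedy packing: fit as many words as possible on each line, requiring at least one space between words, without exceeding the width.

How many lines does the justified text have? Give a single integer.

Line 1: ['waterfall', 'rain', 'year'] (min_width=19, slack=4)
Line 2: ['cloud', 'capture', 'any', 'soft'] (min_width=22, slack=1)
Line 3: ['network', 'are', 'desert', 'milk'] (min_width=23, slack=0)
Line 4: ['fox', 'golden', 'have', 'guitar'] (min_width=22, slack=1)
Line 5: ['six', 'triangle', 'an', 'curtain'] (min_width=23, slack=0)
Line 6: ['tower', 'robot', 'support', 'cup'] (min_width=23, slack=0)
Line 7: ['soft', 'string', 'robot', 'warm'] (min_width=22, slack=1)
Line 8: ['were', 'evening'] (min_width=12, slack=11)
Total lines: 8

Answer: 8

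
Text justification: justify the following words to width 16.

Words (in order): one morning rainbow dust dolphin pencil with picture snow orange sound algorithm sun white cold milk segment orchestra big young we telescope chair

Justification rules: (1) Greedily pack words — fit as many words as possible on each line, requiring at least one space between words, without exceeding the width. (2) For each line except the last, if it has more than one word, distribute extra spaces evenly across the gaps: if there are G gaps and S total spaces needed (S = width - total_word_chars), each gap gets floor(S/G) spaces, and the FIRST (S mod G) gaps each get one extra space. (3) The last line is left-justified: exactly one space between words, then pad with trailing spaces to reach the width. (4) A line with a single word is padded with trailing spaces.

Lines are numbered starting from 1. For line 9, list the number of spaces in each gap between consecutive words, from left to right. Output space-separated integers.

Line 1: ['one', 'morning'] (min_width=11, slack=5)
Line 2: ['rainbow', 'dust'] (min_width=12, slack=4)
Line 3: ['dolphin', 'pencil'] (min_width=14, slack=2)
Line 4: ['with', 'picture'] (min_width=12, slack=4)
Line 5: ['snow', 'orange'] (min_width=11, slack=5)
Line 6: ['sound', 'algorithm'] (min_width=15, slack=1)
Line 7: ['sun', 'white', 'cold'] (min_width=14, slack=2)
Line 8: ['milk', 'segment'] (min_width=12, slack=4)
Line 9: ['orchestra', 'big'] (min_width=13, slack=3)
Line 10: ['young', 'we'] (min_width=8, slack=8)
Line 11: ['telescope', 'chair'] (min_width=15, slack=1)

Answer: 4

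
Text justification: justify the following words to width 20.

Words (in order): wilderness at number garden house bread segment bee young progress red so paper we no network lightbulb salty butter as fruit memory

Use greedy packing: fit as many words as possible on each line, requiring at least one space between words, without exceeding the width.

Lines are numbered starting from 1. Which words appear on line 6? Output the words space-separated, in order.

Answer: lightbulb salty

Derivation:
Line 1: ['wilderness', 'at', 'number'] (min_width=20, slack=0)
Line 2: ['garden', 'house', 'bread'] (min_width=18, slack=2)
Line 3: ['segment', 'bee', 'young'] (min_width=17, slack=3)
Line 4: ['progress', 'red', 'so'] (min_width=15, slack=5)
Line 5: ['paper', 'we', 'no', 'network'] (min_width=19, slack=1)
Line 6: ['lightbulb', 'salty'] (min_width=15, slack=5)
Line 7: ['butter', 'as', 'fruit'] (min_width=15, slack=5)
Line 8: ['memory'] (min_width=6, slack=14)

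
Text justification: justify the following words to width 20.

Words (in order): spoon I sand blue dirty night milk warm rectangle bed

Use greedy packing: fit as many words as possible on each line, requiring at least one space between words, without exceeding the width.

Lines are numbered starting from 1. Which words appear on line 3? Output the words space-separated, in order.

Line 1: ['spoon', 'I', 'sand', 'blue'] (min_width=17, slack=3)
Line 2: ['dirty', 'night', 'milk'] (min_width=16, slack=4)
Line 3: ['warm', 'rectangle', 'bed'] (min_width=18, slack=2)

Answer: warm rectangle bed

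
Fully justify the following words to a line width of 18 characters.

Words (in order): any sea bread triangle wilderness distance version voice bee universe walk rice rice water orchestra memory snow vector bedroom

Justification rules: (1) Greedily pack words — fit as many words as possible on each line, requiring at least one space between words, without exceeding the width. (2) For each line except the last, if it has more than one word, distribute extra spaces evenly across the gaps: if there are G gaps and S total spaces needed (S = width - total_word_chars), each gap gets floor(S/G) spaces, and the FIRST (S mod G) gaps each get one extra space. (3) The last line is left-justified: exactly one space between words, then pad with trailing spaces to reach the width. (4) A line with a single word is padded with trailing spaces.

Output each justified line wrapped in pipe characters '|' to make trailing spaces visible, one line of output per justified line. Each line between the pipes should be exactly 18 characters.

Line 1: ['any', 'sea', 'bread'] (min_width=13, slack=5)
Line 2: ['triangle'] (min_width=8, slack=10)
Line 3: ['wilderness'] (min_width=10, slack=8)
Line 4: ['distance', 'version'] (min_width=16, slack=2)
Line 5: ['voice', 'bee', 'universe'] (min_width=18, slack=0)
Line 6: ['walk', 'rice', 'rice'] (min_width=14, slack=4)
Line 7: ['water', 'orchestra'] (min_width=15, slack=3)
Line 8: ['memory', 'snow', 'vector'] (min_width=18, slack=0)
Line 9: ['bedroom'] (min_width=7, slack=11)

Answer: |any    sea   bread|
|triangle          |
|wilderness        |
|distance   version|
|voice bee universe|
|walk   rice   rice|
|water    orchestra|
|memory snow vector|
|bedroom           |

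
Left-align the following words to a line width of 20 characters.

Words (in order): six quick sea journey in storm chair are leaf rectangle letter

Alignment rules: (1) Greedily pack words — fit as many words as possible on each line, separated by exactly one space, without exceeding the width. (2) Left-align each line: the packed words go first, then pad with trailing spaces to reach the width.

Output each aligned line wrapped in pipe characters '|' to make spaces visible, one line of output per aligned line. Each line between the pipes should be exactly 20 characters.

Line 1: ['six', 'quick', 'sea'] (min_width=13, slack=7)
Line 2: ['journey', 'in', 'storm'] (min_width=16, slack=4)
Line 3: ['chair', 'are', 'leaf'] (min_width=14, slack=6)
Line 4: ['rectangle', 'letter'] (min_width=16, slack=4)

Answer: |six quick sea       |
|journey in storm    |
|chair are leaf      |
|rectangle letter    |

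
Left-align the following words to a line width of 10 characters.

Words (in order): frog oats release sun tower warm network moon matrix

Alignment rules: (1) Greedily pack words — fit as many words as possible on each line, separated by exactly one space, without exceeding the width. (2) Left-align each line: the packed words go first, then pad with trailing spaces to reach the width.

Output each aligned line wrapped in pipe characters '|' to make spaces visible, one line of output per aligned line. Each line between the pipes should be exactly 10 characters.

Line 1: ['frog', 'oats'] (min_width=9, slack=1)
Line 2: ['release'] (min_width=7, slack=3)
Line 3: ['sun', 'tower'] (min_width=9, slack=1)
Line 4: ['warm'] (min_width=4, slack=6)
Line 5: ['network'] (min_width=7, slack=3)
Line 6: ['moon'] (min_width=4, slack=6)
Line 7: ['matrix'] (min_width=6, slack=4)

Answer: |frog oats |
|release   |
|sun tower |
|warm      |
|network   |
|moon      |
|matrix    |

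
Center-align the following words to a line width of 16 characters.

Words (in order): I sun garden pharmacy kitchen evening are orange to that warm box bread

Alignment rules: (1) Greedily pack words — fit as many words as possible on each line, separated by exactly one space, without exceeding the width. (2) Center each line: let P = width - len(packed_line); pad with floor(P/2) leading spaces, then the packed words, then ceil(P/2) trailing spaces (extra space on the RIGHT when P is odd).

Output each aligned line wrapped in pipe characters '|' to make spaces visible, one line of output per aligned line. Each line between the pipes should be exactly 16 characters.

Answer: |  I sun garden  |
|pharmacy kitchen|
|  evening are   |
| orange to that |
| warm box bread |

Derivation:
Line 1: ['I', 'sun', 'garden'] (min_width=12, slack=4)
Line 2: ['pharmacy', 'kitchen'] (min_width=16, slack=0)
Line 3: ['evening', 'are'] (min_width=11, slack=5)
Line 4: ['orange', 'to', 'that'] (min_width=14, slack=2)
Line 5: ['warm', 'box', 'bread'] (min_width=14, slack=2)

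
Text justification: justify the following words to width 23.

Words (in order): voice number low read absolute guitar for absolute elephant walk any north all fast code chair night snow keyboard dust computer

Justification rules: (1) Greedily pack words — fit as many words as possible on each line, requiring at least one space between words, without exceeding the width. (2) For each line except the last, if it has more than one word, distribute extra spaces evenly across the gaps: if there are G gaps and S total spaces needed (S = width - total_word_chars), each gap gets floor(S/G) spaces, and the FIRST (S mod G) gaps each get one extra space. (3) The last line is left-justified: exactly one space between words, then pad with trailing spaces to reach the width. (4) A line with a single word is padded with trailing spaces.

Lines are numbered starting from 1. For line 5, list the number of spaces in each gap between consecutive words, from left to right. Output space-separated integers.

Answer: 5 4

Derivation:
Line 1: ['voice', 'number', 'low', 'read'] (min_width=21, slack=2)
Line 2: ['absolute', 'guitar', 'for'] (min_width=19, slack=4)
Line 3: ['absolute', 'elephant', 'walk'] (min_width=22, slack=1)
Line 4: ['any', 'north', 'all', 'fast', 'code'] (min_width=23, slack=0)
Line 5: ['chair', 'night', 'snow'] (min_width=16, slack=7)
Line 6: ['keyboard', 'dust', 'computer'] (min_width=22, slack=1)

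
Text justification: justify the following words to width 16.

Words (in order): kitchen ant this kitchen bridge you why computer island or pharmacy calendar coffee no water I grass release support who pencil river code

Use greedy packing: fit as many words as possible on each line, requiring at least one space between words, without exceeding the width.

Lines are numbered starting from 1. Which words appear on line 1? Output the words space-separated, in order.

Answer: kitchen ant this

Derivation:
Line 1: ['kitchen', 'ant', 'this'] (min_width=16, slack=0)
Line 2: ['kitchen', 'bridge'] (min_width=14, slack=2)
Line 3: ['you', 'why', 'computer'] (min_width=16, slack=0)
Line 4: ['island', 'or'] (min_width=9, slack=7)
Line 5: ['pharmacy'] (min_width=8, slack=8)
Line 6: ['calendar', 'coffee'] (min_width=15, slack=1)
Line 7: ['no', 'water', 'I', 'grass'] (min_width=16, slack=0)
Line 8: ['release', 'support'] (min_width=15, slack=1)
Line 9: ['who', 'pencil', 'river'] (min_width=16, slack=0)
Line 10: ['code'] (min_width=4, slack=12)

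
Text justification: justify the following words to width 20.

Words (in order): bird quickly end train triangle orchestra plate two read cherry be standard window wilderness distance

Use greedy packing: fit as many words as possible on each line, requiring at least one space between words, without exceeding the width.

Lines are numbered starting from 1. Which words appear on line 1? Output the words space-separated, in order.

Line 1: ['bird', 'quickly', 'end'] (min_width=16, slack=4)
Line 2: ['train', 'triangle'] (min_width=14, slack=6)
Line 3: ['orchestra', 'plate', 'two'] (min_width=19, slack=1)
Line 4: ['read', 'cherry', 'be'] (min_width=14, slack=6)
Line 5: ['standard', 'window'] (min_width=15, slack=5)
Line 6: ['wilderness', 'distance'] (min_width=19, slack=1)

Answer: bird quickly end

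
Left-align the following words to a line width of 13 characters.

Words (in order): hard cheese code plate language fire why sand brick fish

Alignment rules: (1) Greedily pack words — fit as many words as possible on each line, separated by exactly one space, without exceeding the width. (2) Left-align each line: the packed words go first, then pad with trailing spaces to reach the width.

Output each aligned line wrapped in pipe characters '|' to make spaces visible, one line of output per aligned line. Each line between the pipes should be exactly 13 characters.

Line 1: ['hard', 'cheese'] (min_width=11, slack=2)
Line 2: ['code', 'plate'] (min_width=10, slack=3)
Line 3: ['language', 'fire'] (min_width=13, slack=0)
Line 4: ['why', 'sand'] (min_width=8, slack=5)
Line 5: ['brick', 'fish'] (min_width=10, slack=3)

Answer: |hard cheese  |
|code plate   |
|language fire|
|why sand     |
|brick fish   |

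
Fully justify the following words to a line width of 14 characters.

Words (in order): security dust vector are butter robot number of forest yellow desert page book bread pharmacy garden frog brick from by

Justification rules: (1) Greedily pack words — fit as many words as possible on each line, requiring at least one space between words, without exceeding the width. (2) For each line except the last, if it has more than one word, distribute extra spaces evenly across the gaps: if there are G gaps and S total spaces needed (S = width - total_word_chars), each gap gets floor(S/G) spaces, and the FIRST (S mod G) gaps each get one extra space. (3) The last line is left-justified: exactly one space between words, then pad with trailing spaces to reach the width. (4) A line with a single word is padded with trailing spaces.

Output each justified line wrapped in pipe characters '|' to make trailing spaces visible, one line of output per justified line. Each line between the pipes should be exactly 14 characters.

Line 1: ['security', 'dust'] (min_width=13, slack=1)
Line 2: ['vector', 'are'] (min_width=10, slack=4)
Line 3: ['butter', 'robot'] (min_width=12, slack=2)
Line 4: ['number', 'of'] (min_width=9, slack=5)
Line 5: ['forest', 'yellow'] (min_width=13, slack=1)
Line 6: ['desert', 'page'] (min_width=11, slack=3)
Line 7: ['book', 'bread'] (min_width=10, slack=4)
Line 8: ['pharmacy'] (min_width=8, slack=6)
Line 9: ['garden', 'frog'] (min_width=11, slack=3)
Line 10: ['brick', 'from', 'by'] (min_width=13, slack=1)

Answer: |security  dust|
|vector     are|
|butter   robot|
|number      of|
|forest  yellow|
|desert    page|
|book     bread|
|pharmacy      |
|garden    frog|
|brick from by |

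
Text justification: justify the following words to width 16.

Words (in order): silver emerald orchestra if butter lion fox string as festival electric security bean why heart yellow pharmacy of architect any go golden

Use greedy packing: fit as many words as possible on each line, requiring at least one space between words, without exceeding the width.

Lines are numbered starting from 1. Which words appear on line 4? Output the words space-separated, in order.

Answer: string as

Derivation:
Line 1: ['silver', 'emerald'] (min_width=14, slack=2)
Line 2: ['orchestra', 'if'] (min_width=12, slack=4)
Line 3: ['butter', 'lion', 'fox'] (min_width=15, slack=1)
Line 4: ['string', 'as'] (min_width=9, slack=7)
Line 5: ['festival'] (min_width=8, slack=8)
Line 6: ['electric'] (min_width=8, slack=8)
Line 7: ['security', 'bean'] (min_width=13, slack=3)
Line 8: ['why', 'heart', 'yellow'] (min_width=16, slack=0)
Line 9: ['pharmacy', 'of'] (min_width=11, slack=5)
Line 10: ['architect', 'any', 'go'] (min_width=16, slack=0)
Line 11: ['golden'] (min_width=6, slack=10)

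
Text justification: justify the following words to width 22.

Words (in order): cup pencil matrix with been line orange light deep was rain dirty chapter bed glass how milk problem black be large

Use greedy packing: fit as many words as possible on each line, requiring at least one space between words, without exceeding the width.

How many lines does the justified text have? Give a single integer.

Answer: 6

Derivation:
Line 1: ['cup', 'pencil', 'matrix', 'with'] (min_width=22, slack=0)
Line 2: ['been', 'line', 'orange', 'light'] (min_width=22, slack=0)
Line 3: ['deep', 'was', 'rain', 'dirty'] (min_width=19, slack=3)
Line 4: ['chapter', 'bed', 'glass', 'how'] (min_width=21, slack=1)
Line 5: ['milk', 'problem', 'black', 'be'] (min_width=21, slack=1)
Line 6: ['large'] (min_width=5, slack=17)
Total lines: 6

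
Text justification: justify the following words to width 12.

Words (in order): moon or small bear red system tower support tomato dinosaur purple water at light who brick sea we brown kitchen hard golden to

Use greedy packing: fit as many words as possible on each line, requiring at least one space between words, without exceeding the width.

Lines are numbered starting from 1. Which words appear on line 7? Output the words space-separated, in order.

Answer: dinosaur

Derivation:
Line 1: ['moon', 'or'] (min_width=7, slack=5)
Line 2: ['small', 'bear'] (min_width=10, slack=2)
Line 3: ['red', 'system'] (min_width=10, slack=2)
Line 4: ['tower'] (min_width=5, slack=7)
Line 5: ['support'] (min_width=7, slack=5)
Line 6: ['tomato'] (min_width=6, slack=6)
Line 7: ['dinosaur'] (min_width=8, slack=4)
Line 8: ['purple', 'water'] (min_width=12, slack=0)
Line 9: ['at', 'light', 'who'] (min_width=12, slack=0)
Line 10: ['brick', 'sea', 'we'] (min_width=12, slack=0)
Line 11: ['brown'] (min_width=5, slack=7)
Line 12: ['kitchen', 'hard'] (min_width=12, slack=0)
Line 13: ['golden', 'to'] (min_width=9, slack=3)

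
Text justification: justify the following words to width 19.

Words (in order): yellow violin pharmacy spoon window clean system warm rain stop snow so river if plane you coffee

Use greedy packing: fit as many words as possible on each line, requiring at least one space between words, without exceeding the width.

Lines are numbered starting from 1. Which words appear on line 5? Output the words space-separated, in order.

Answer: so river if plane

Derivation:
Line 1: ['yellow', 'violin'] (min_width=13, slack=6)
Line 2: ['pharmacy', 'spoon'] (min_width=14, slack=5)
Line 3: ['window', 'clean', 'system'] (min_width=19, slack=0)
Line 4: ['warm', 'rain', 'stop', 'snow'] (min_width=19, slack=0)
Line 5: ['so', 'river', 'if', 'plane'] (min_width=17, slack=2)
Line 6: ['you', 'coffee'] (min_width=10, slack=9)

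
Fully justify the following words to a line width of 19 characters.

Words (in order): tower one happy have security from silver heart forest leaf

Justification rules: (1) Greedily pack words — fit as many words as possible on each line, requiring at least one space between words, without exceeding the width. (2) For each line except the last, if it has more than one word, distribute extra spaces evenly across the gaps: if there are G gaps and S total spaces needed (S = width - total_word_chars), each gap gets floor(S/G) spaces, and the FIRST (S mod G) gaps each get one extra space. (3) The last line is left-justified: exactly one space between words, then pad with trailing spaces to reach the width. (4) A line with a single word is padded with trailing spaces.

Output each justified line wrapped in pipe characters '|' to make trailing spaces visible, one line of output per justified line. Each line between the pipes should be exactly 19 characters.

Answer: |tower   one   happy|
|have  security from|
|silver heart forest|
|leaf               |

Derivation:
Line 1: ['tower', 'one', 'happy'] (min_width=15, slack=4)
Line 2: ['have', 'security', 'from'] (min_width=18, slack=1)
Line 3: ['silver', 'heart', 'forest'] (min_width=19, slack=0)
Line 4: ['leaf'] (min_width=4, slack=15)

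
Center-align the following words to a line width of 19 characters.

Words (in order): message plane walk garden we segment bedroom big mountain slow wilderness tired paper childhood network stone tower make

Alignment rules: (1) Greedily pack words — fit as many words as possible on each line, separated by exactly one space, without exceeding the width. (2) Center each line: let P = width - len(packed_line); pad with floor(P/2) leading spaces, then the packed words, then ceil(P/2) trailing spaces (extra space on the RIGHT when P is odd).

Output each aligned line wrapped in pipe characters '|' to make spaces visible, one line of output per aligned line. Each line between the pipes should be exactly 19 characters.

Line 1: ['message', 'plane', 'walk'] (min_width=18, slack=1)
Line 2: ['garden', 'we', 'segment'] (min_width=17, slack=2)
Line 3: ['bedroom', 'big'] (min_width=11, slack=8)
Line 4: ['mountain', 'slow'] (min_width=13, slack=6)
Line 5: ['wilderness', 'tired'] (min_width=16, slack=3)
Line 6: ['paper', 'childhood'] (min_width=15, slack=4)
Line 7: ['network', 'stone', 'tower'] (min_width=19, slack=0)
Line 8: ['make'] (min_width=4, slack=15)

Answer: |message plane walk |
| garden we segment |
|    bedroom big    |
|   mountain slow   |
| wilderness tired  |
|  paper childhood  |
|network stone tower|
|       make        |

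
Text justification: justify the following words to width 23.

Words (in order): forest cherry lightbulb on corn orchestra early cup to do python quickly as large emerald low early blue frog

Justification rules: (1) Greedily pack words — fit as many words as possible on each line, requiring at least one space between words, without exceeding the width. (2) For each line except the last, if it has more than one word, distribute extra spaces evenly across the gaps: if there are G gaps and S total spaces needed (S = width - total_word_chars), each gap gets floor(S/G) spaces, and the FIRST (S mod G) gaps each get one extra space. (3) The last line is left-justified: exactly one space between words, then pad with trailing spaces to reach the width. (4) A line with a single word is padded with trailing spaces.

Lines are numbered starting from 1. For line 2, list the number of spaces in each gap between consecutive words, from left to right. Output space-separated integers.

Line 1: ['forest', 'cherry', 'lightbulb'] (min_width=23, slack=0)
Line 2: ['on', 'corn', 'orchestra', 'early'] (min_width=23, slack=0)
Line 3: ['cup', 'to', 'do', 'python'] (min_width=16, slack=7)
Line 4: ['quickly', 'as', 'large'] (min_width=16, slack=7)
Line 5: ['emerald', 'low', 'early', 'blue'] (min_width=22, slack=1)
Line 6: ['frog'] (min_width=4, slack=19)

Answer: 1 1 1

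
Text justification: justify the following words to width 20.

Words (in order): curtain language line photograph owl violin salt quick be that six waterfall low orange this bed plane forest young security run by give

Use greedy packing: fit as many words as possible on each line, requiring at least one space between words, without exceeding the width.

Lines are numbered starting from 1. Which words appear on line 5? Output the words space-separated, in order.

Line 1: ['curtain', 'language'] (min_width=16, slack=4)
Line 2: ['line', 'photograph', 'owl'] (min_width=19, slack=1)
Line 3: ['violin', 'salt', 'quick', 'be'] (min_width=20, slack=0)
Line 4: ['that', 'six', 'waterfall'] (min_width=18, slack=2)
Line 5: ['low', 'orange', 'this', 'bed'] (min_width=19, slack=1)
Line 6: ['plane', 'forest', 'young'] (min_width=18, slack=2)
Line 7: ['security', 'run', 'by', 'give'] (min_width=20, slack=0)

Answer: low orange this bed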